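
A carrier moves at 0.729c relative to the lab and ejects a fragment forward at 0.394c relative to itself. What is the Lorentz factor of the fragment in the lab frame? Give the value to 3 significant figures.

γ ≈ 2.05

u_lab = (0.394 + 0.729)/(1 + 0.394×0.729) = 1.123/1.28723 = 0.872419
γ = 1/√(1 − 0.872419²) = 2.05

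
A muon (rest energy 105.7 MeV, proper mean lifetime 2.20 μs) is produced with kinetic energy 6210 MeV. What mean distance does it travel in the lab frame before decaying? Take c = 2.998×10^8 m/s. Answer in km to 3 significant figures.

γ = 1 + K/(m₀c²) = 1 + 6210/105.7 = 59.751
β = √(1 − 1/γ²) = 0.99986
Dilated lifetime: γτ₀ = 59.751 × 2.20 μs = 131.45 μs
d = βc·γτ₀ = 0.99986 × (2.998×10^8 m/s) × 0.00013145 s = 39.4 km

d ≈ 39.4 km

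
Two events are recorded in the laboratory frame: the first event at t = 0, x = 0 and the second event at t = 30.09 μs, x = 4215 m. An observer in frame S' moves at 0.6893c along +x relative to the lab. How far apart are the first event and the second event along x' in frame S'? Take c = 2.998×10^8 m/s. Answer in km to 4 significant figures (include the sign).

Δx' ≈ -2.765 km

γ = 1/√(1 − 0.6893²) = 1.38031
Δx' = γ(Δx − vΔt) = 1.38031 × (4215 m − 0.6893×(2.998×10^8 m/s)×30.09×10^-6 s)
= 1.38031 × (-2003.16 m) = -2.765 km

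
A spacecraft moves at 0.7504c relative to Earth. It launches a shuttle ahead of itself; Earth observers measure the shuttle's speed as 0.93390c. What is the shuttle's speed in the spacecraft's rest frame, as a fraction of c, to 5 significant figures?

u' ≈ 0.61330c

Inverse velocity addition: u' = (u − v)/(1 − uv/c²)
= (0.93390 − 0.7504)/(1 − 0.93390×0.7504) = 0.18350/0.2992014 = 0.61330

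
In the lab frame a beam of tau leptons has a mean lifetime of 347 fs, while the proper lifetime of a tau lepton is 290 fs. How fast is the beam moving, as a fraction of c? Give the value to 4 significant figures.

γ = Δt/τ₀ = 347/290 = 1.19655
β = √(1 − 1/γ²) = √(1 − 1/1.19655²) = 0.5491

β ≈ 0.5491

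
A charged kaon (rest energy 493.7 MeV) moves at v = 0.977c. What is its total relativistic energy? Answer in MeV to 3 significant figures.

E ≈ 2320 MeV

γ = 1/√(1 − 0.977²) = 4.6896
E = γm₀c² = 4.6896 × 493.7 MeV = 2320 MeV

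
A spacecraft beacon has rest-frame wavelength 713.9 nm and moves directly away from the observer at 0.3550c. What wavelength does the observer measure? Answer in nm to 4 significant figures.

Relativistic Doppler: λ_obs = λ_src √((1+β)/(1−β))
= 713.9 × √(1.35500/0.645000) = 713.9 × 1.44941 = 1035 nm

λ_obs ≈ 1035 nm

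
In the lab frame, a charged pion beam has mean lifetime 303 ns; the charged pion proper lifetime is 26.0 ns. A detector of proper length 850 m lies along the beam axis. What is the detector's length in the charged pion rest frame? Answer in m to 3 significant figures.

L ≈ 72.9 m

Time dilation ⇒ γ = Δt/τ₀ = 303/26.0 = 11.654
Length contraction: L = L₀/γ = 850/11.654 = 72.9 m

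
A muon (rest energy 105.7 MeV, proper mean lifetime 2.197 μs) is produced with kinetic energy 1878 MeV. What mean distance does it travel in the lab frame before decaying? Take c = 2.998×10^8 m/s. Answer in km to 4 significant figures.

d ≈ 12.34 km

γ = 1 + K/(m₀c²) = 1 + 1878/105.7 = 18.7673
β = √(1 − 1/γ²) = 0.998579
Dilated lifetime: γτ₀ = 18.7673 × 2.197 μs = 41.2317 μs
d = βc·γτ₀ = 0.998579 × (2.998×10^8 m/s) × 4.12317×10^-5 s = 12.34 km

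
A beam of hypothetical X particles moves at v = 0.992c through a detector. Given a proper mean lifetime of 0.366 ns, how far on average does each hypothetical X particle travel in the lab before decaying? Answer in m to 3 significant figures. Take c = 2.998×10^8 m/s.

γ = 1/√(1 − 0.992²) = 7.9216
Dilated lifetime: Δt = γτ₀ = 7.9216 × 0.366 ns = 2.8993 ns
d = vΔt = 0.992c × 2.8993 ns = 2.9740×10^8 m/s × 2.8993×10^-9 s = 0.862 m

d ≈ 0.862 m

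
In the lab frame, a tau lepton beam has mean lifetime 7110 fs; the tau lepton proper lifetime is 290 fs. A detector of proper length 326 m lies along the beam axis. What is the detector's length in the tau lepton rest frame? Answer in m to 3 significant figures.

Time dilation ⇒ γ = Δt/τ₀ = 7110/290 = 24.517
Length contraction: L = L₀/γ = 326/24.517 = 13.3 m

L ≈ 13.3 m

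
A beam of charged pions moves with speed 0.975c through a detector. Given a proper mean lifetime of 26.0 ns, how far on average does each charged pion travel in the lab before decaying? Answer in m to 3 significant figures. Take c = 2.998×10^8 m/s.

d ≈ 34.2 m

γ = 1/√(1 − 0.975²) = 4.5004
Dilated lifetime: Δt = γτ₀ = 4.5004 × 26.0 ns = 117.01 ns
d = vΔt = 0.975c × 117.01 ns = 2.9230×10^8 m/s × 1.1701×10^-7 s = 34.2 m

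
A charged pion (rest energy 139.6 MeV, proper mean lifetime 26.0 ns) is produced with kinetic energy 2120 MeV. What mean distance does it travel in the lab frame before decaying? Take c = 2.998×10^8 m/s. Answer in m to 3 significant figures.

d ≈ 126 m

γ = 1 + K/(m₀c²) = 1 + 2120/139.6 = 16.186
β = √(1 − 1/γ²) = 0.99809
Dilated lifetime: γτ₀ = 16.186 × 26.0 ns = 420.84 ns
d = βc·γτ₀ = 0.99809 × (2.998×10^8 m/s) × 4.2084×10^-7 s = 126 m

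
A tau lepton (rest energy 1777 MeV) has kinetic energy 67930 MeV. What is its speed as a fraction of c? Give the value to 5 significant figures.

γ = 1 + K/(m₀c²) = 1 + 67930/1777 = 39.22735
β = √(1 − 1/γ²) = 0.99968

β ≈ 0.99968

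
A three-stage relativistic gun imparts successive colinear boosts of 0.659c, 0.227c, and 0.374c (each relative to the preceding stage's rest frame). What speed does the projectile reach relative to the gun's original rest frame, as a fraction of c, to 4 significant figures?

u ≈ 0.8886c

Compose boost 2: (0.227 + 0.659)/(1 + 0.227×0.659) = 0.8860/1.14959 = 0.770708
Compose boost 3: (0.374 + 0.770708)/(1 + 0.374×0.770708) = 1.14471/1.28824 = 0.8886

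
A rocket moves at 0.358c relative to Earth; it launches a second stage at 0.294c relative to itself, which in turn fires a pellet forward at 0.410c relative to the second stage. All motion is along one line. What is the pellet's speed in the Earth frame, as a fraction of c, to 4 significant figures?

u ≈ 0.8052c

Compose boost 2: (0.294 + 0.358)/(1 + 0.294×0.358) = 0.6520/1.10525 = 0.589911
Compose boost 3: (0.410 + 0.589911)/(1 + 0.410×0.589911) = 0.999911/1.24186 = 0.8052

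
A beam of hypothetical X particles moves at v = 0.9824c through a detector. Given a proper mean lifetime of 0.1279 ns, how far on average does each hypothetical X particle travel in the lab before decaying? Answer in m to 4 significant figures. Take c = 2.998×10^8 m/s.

d ≈ 0.2017 m

γ = 1/√(1 − 0.9824²) = 5.35363
Dilated lifetime: Δt = γτ₀ = 5.35363 × 0.1279 ns = 0.684729 ns
d = vΔt = 0.9824c × 0.684729 ns = 2.94524×10^8 m/s × 6.84729×10^-10 s = 0.2017 m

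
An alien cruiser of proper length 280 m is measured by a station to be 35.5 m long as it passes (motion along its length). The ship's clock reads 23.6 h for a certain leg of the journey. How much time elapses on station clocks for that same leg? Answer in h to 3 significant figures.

Δt ≈ 186 h

Length contraction ⇒ γ = L₀/L = 280/35.5 = 7.8873
Time dilation: Δt = γτ₀ = 7.8873 × 23.6 h = 186 h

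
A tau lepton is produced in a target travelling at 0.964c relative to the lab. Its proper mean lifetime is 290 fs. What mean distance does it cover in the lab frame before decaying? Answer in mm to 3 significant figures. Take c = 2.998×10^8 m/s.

d ≈ 0.315 mm

γ = 1/√(1 − 0.964²) = 3.7608
Dilated lifetime: Δt = γτ₀ = 3.7608 × 290 fs = 1090.6 fs
d = vΔt = 0.964c × 1090.6 fs = 2.8901×10^8 m/s × 1.0906×10^-12 s = 0.315 mm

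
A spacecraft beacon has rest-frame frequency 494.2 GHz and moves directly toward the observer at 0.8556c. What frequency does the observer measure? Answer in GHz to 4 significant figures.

Relativistic Doppler: f_obs = f_src √((1+β)/(1−β))
= 494.2 × √(1.85560/0.144400) = 494.2 × 3.58475 = 1772 GHz

f_obs ≈ 1772 GHz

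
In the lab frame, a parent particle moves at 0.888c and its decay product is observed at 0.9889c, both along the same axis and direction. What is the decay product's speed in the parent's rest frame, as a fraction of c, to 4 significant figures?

Inverse velocity addition: u' = (u − v)/(1 − uv/c²)
= (0.9889 − 0.888)/(1 − 0.9889×0.888) = 0.1009/0.121857 = 0.8280

u' ≈ 0.8280c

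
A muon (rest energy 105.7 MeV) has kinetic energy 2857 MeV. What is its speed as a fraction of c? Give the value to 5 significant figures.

γ = 1 + K/(m₀c²) = 1 + 2857/105.7 = 28.02933
β = √(1 − 1/γ²) = 0.99936

β ≈ 0.99936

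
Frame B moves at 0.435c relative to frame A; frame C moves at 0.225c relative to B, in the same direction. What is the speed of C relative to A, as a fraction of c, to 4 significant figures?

Compose boost 2: (0.225 + 0.435)/(1 + 0.225×0.435) = 0.6600/1.09787 = 0.6012

u ≈ 0.6012c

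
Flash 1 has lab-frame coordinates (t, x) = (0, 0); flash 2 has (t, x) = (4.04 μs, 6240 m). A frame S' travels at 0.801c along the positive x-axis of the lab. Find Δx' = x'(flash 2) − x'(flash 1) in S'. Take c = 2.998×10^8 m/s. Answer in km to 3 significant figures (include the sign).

Δx' ≈ 8.80 km

γ = 1/√(1 − 0.801²) = 1.6704
Δx' = γ(Δx − vΔt) = 1.6704 × (6240 m − 0.801×(2.998×10^8 m/s)×4.04×10^-6 s)
= 1.6704 × (5269.8 m) = 8.80 km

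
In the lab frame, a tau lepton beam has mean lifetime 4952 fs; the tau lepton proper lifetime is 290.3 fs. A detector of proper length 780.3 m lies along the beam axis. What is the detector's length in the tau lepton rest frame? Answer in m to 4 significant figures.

Time dilation ⇒ γ = Δt/τ₀ = 4952/290.3 = 17.0582
Length contraction: L = L₀/γ = 780.3/17.0582 = 45.74 m

L ≈ 45.74 m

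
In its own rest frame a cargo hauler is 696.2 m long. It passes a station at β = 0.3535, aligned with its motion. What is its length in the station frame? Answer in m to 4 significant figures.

L ≈ 651.2 m

γ = 1/√(1 − 0.3535²) = 1.06902
Length contraction: L = L₀/γ = 696.2/1.06902 = 651.2 m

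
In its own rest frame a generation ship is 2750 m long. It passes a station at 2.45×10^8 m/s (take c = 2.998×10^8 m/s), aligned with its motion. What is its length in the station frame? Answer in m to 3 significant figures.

L ≈ 1580 m

β = v/c = 2.45×10^8 / 2.998×10^8 = 0.81721
γ = 1/√(1 − 0.81721²) = 1.7351
Length contraction: L = L₀/γ = 2750/1.7351 = 1580 m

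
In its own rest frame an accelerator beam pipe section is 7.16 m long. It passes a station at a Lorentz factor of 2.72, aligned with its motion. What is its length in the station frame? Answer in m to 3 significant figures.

γ = 2.72 (given)
Length contraction: L = L₀/γ = 7.16/2.72 = 2.63 m

L ≈ 2.63 m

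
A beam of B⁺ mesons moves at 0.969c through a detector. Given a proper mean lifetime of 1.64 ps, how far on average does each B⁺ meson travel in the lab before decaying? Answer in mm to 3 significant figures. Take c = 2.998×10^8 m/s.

d ≈ 1.93 mm

γ = 1/√(1 − 0.969²) = 4.0476
Dilated lifetime: Δt = γτ₀ = 4.0476 × 1.64 ps = 6.6380 ps
d = vΔt = 0.969c × 6.6380 ps = 2.9051×10^8 m/s × 6.6380×10^-12 s = 1.93 mm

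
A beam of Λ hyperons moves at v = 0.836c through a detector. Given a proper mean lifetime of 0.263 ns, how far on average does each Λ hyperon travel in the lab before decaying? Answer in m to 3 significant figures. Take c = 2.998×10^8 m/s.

γ = 1/√(1 − 0.836²) = 1.8224
Dilated lifetime: Δt = γτ₀ = 1.8224 × 0.263 ns = 0.47929 ns
d = vΔt = 0.836c × 0.47929 ns = 2.5063×10^8 m/s × 4.7929×10^-10 s = 0.120 m

d ≈ 0.120 m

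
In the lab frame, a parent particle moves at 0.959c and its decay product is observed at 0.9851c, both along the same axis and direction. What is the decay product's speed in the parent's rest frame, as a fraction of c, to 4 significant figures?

Inverse velocity addition: u' = (u − v)/(1 − uv/c²)
= (0.9851 − 0.959)/(1 − 0.9851×0.959) = 0.02610/0.0552891 = 0.4721

u' ≈ 0.4721c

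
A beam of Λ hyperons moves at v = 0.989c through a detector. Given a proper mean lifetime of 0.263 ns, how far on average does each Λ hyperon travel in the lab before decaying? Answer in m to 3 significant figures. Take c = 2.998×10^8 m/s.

d ≈ 0.527 m

γ = 1/√(1 − 0.989²) = 6.7606
Dilated lifetime: Δt = γτ₀ = 6.7606 × 0.263 ns = 1.7780 ns
d = vΔt = 0.989c × 1.7780 ns = 2.9650×10^8 m/s × 1.7780×10^-9 s = 0.527 m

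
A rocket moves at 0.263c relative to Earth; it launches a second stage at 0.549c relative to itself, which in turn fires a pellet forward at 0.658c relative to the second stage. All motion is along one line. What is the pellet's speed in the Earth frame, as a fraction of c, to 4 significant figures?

Compose boost 2: (0.549 + 0.263)/(1 + 0.549×0.263) = 0.8120/1.14439 = 0.709550
Compose boost 3: (0.658 + 0.709550)/(1 + 0.658×0.709550) = 1.36755/1.46688 = 0.9323

u ≈ 0.9323c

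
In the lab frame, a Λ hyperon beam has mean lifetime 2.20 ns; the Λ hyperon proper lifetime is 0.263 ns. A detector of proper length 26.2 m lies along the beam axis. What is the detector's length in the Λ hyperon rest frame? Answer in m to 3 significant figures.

L ≈ 3.13 m

Time dilation ⇒ γ = Δt/τ₀ = 2.20/0.263 = 8.3650
Length contraction: L = L₀/γ = 26.2/8.3650 = 3.13 m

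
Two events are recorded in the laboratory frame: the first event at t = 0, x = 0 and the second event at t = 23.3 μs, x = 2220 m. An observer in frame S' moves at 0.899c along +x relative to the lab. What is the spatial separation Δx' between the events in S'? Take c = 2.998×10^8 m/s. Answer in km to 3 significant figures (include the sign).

Δx' ≈ -9.27 km

γ = 1/√(1 − 0.899²) = 2.2834
Δx' = γ(Δx − vΔt) = 2.2834 × (2220 m − 0.899×(2.998×10^8 m/s)×23.3×10^-6 s)
= 2.2834 × (-4059.8 m) = -9.27 km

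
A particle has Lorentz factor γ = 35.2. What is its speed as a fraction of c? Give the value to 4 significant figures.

β = √(1 − 1/γ²) = √(1 − 1/35.2²) = √(0.999193) = 0.9996

β ≈ 0.9996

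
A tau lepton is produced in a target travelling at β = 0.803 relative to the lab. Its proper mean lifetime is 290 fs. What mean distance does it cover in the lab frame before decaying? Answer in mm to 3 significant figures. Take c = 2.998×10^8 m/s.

γ = 1/√(1 − 0.803²) = 1.6779
Dilated lifetime: Δt = γτ₀ = 1.6779 × 290 fs = 486.59 fs
d = vΔt = 0.803c × 486.59 fs = 2.4074×10^8 m/s × 4.8659×10^-13 s = 0.117 mm

d ≈ 0.117 mm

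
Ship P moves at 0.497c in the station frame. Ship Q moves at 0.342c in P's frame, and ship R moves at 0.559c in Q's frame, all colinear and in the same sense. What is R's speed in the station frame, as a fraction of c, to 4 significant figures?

Compose boost 2: (0.342 + 0.497)/(1 + 0.342×0.497) = 0.8390/1.16997 = 0.717110
Compose boost 3: (0.559 + 0.717110)/(1 + 0.559×0.717110) = 1.27611/1.40086 = 0.9109

u ≈ 0.9109c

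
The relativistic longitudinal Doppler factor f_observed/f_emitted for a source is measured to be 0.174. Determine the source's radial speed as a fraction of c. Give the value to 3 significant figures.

f_obs/f_src = √((1−β)/(1+β)) = 0.174  ⇒  (1−β)/(1+β) = 0.030276
β = |1 − D²|/(1 + D²) = |1 − 0.030276|/(1 + 0.030276) = 0.941

β ≈ 0.941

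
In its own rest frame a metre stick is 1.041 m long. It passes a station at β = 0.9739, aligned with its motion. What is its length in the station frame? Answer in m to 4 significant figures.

L ≈ 0.2363 m

γ = 1/√(1 − 0.9739²) = 4.40572
Length contraction: L = L₀/γ = 1.041/4.40572 = 0.2363 m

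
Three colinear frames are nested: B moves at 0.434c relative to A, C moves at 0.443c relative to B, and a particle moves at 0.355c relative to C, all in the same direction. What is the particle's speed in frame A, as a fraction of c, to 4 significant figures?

Compose boost 2: (0.443 + 0.434)/(1 + 0.443×0.434) = 0.8770/1.19226 = 0.735577
Compose boost 3: (0.355 + 0.735577)/(1 + 0.355×0.735577) = 1.09058/1.26113 = 0.8648

u ≈ 0.8648c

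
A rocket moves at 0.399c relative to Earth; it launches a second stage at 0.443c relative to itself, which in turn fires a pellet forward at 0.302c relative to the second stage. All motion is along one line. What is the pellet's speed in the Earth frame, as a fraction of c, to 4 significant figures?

Compose boost 2: (0.443 + 0.399)/(1 + 0.443×0.399) = 0.8420/1.17676 = 0.715526
Compose boost 3: (0.302 + 0.715526)/(1 + 0.302×0.715526) = 1.01753/1.21609 = 0.8367

u ≈ 0.8367c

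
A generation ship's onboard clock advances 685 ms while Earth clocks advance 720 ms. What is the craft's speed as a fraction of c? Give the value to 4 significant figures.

γ = Δt/τ₀ = 720/685 = 1.05109
β = √(1 − 1/γ²) = √(1 − 1/1.05109²) = 0.3080

β ≈ 0.3080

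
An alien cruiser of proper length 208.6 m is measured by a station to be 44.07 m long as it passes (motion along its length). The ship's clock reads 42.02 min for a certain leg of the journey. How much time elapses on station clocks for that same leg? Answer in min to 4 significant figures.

Δt ≈ 198.9 min

Length contraction ⇒ γ = L₀/L = 208.6/44.07 = 4.73338
Time dilation: Δt = γτ₀ = 4.73338 × 42.02 min = 198.9 min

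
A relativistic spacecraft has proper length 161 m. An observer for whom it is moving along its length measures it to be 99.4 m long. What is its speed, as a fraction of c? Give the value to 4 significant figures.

β ≈ 0.7867

γ = L₀/L = 161/99.4 = 1.61972
β = √(1 − 1/γ²) = 0.7867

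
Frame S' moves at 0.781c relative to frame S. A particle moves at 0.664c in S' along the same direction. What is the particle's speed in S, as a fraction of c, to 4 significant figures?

Relativistic velocity addition: u = (u' + v)/(1 + u'v/c²)
= (0.664 + 0.781)/(1 + 0.664×0.781) = 1.445/1.51858 = 0.9515

u ≈ 0.9515c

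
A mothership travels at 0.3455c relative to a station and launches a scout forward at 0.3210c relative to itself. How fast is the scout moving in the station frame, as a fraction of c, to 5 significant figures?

u ≈ 0.59996c

Compose boost 2: (0.3210 + 0.3455)/(1 + 0.3210×0.3455) = 0.66650/1.110905 = 0.59996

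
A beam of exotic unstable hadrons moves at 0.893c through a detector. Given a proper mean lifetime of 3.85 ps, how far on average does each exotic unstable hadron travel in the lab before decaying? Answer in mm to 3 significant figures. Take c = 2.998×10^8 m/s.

d ≈ 2.29 mm

γ = 1/√(1 − 0.893²) = 2.2219
Dilated lifetime: Δt = γτ₀ = 2.2219 × 3.85 ps = 8.5545 ps
d = vΔt = 0.893c × 8.5545 ps = 2.6772×10^8 m/s × 8.5545×10^-12 s = 2.29 mm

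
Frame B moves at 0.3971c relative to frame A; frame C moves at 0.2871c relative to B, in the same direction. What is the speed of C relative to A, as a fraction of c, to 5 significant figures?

u ≈ 0.61418c

Compose boost 2: (0.2871 + 0.3971)/(1 + 0.2871×0.3971) = 0.68420/1.114007 = 0.61418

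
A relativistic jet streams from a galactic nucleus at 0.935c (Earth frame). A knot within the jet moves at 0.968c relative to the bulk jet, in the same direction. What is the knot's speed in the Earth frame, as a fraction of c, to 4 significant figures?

Relativistic velocity addition: u = (u' + v)/(1 + u'v/c²)
= (0.968 + 0.935)/(1 + 0.968×0.935) = 1.903/1.90508 = 0.9989

u ≈ 0.9989c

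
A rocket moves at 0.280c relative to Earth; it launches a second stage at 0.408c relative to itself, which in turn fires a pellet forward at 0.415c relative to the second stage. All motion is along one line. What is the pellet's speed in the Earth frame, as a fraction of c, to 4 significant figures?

u ≈ 0.8219c

Compose boost 2: (0.408 + 0.280)/(1 + 0.408×0.280) = 0.6880/1.11424 = 0.617461
Compose boost 3: (0.415 + 0.617461)/(1 + 0.415×0.617461) = 1.03246/1.25625 = 0.8219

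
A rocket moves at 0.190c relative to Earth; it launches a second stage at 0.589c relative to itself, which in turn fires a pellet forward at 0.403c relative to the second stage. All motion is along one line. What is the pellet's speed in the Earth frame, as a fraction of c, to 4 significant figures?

u ≈ 0.8606c

Compose boost 2: (0.589 + 0.190)/(1 + 0.589×0.190) = 0.7790/1.11191 = 0.700596
Compose boost 3: (0.403 + 0.700596)/(1 + 0.403×0.700596) = 1.10360/1.28234 = 0.8606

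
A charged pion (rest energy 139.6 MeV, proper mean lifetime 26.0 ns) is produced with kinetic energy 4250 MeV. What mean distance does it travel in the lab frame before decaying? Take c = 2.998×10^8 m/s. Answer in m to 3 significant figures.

γ = 1 + K/(m₀c²) = 1 + 4250/139.6 = 31.444
β = √(1 − 1/γ²) = 0.99949
Dilated lifetime: γτ₀ = 31.444 × 26.0 ns = 817.55 ns
d = βc·γτ₀ = 0.99949 × (2.998×10^8 m/s) × 8.1755×10^-7 s = 245 m

d ≈ 245 m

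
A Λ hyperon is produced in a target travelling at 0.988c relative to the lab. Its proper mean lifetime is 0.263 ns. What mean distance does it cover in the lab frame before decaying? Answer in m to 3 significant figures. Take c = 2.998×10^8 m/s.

γ = 1/√(1 − 0.988²) = 6.4744
Dilated lifetime: Δt = γτ₀ = 6.4744 × 0.263 ns = 1.7028 ns
d = vΔt = 0.988c × 1.7028 ns = 2.9620×10^8 m/s × 1.7028×10^-9 s = 0.504 m

d ≈ 0.504 m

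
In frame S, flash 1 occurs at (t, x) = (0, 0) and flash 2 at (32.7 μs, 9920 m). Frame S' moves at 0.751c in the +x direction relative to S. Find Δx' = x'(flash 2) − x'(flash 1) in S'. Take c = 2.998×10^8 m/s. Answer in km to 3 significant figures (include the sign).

γ = 1/√(1 − 0.751²) = 1.5145
Δx' = γ(Δx − vΔt) = 1.5145 × (9920 m − 0.751×(2.998×10^8 m/s)×32.7×10^-6 s)
= 1.5145 × (2557.6 m) = 3.87 km

Δx' ≈ 3.87 km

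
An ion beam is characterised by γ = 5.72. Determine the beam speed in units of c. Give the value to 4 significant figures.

β = √(1 − 1/γ²) = √(1 − 1/5.72²) = √(0.969436) = 0.9846

β ≈ 0.9846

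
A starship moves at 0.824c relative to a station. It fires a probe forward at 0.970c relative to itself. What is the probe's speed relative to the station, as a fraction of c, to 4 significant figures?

Relativistic velocity addition: u = (u' + v)/(1 + u'v/c²)
= (0.970 + 0.824)/(1 + 0.970×0.824) = 1.794/1.79928 = 0.9971

u ≈ 0.9971c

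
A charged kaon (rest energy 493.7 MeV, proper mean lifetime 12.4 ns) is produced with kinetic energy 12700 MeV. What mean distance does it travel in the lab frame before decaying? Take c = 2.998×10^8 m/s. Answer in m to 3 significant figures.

γ = 1 + K/(m₀c²) = 1 + 12700/493.7 = 26.724
β = √(1 − 1/γ²) = 0.99930
Dilated lifetime: γτ₀ = 26.724 × 12.4 ns = 331.38 ns
d = βc·γτ₀ = 0.99930 × (2.998×10^8 m/s) × 3.3138×10^-7 s = 99.3 m

d ≈ 99.3 m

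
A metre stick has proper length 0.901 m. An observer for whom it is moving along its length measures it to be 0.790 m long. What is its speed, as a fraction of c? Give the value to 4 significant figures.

γ = L₀/L = 0.901/0.790 = 1.14051
β = √(1 − 1/γ²) = 0.4808

β ≈ 0.4808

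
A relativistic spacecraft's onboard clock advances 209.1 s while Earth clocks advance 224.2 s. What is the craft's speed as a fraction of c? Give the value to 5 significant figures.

γ = Δt/τ₀ = 224.2/209.1 = 1.072214
β = √(1 − 1/γ²) = √(1 − 1/1.072214²) = 0.36078

β ≈ 0.36078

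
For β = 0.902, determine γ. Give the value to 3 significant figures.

γ ≈ 2.32

γ = 1/√(1 − β²) = 1/√(1 − 0.902²) = 1/√(0.18640) = 2.32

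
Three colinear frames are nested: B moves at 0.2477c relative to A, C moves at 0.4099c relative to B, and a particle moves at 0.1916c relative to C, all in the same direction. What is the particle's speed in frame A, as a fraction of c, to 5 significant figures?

Compose boost 2: (0.4099 + 0.2477)/(1 + 0.4099×0.2477) = 0.65760/1.101532 = 0.5969866
Compose boost 3: (0.1916 + 0.5969866)/(1 + 0.1916×0.5969866) = 0.7885866/1.114383 = 0.70764

u ≈ 0.70764c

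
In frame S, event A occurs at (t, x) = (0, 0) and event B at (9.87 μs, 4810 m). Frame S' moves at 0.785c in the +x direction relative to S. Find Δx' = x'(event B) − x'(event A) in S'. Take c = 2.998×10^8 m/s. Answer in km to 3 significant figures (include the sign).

γ = 1/√(1 − 0.785²) = 1.6142
Δx' = γ(Δx − vΔt) = 1.6142 × (4810 m − 0.785×(2.998×10^8 m/s)×9.87×10^-6 s)
= 1.6142 × (2487.2 m) = 4.01 km

Δx' ≈ 4.01 km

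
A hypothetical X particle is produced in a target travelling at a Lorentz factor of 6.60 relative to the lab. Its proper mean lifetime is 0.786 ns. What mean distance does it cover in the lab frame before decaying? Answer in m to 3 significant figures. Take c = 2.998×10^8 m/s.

d ≈ 1.54 m

β = √(1 − 1/γ²) = √(1 − 1/6.60²) = 0.98845
Dilated lifetime: Δt = γτ₀ = 6.60 × 0.786 ns = 5.1876 ns
d = vΔt = 0.98845c × 5.1876 ns = 2.9634×10^8 m/s × 5.1876×10^-9 s = 1.54 m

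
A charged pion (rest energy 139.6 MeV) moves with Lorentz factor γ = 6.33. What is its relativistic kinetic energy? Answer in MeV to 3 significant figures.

K ≈ 744 MeV

γ = 6.33 (given)
K = (γ − 1)m₀c² = (6.33 − 1) × 139.6 MeV = 5.3300 × 139.6 MeV = 744 MeV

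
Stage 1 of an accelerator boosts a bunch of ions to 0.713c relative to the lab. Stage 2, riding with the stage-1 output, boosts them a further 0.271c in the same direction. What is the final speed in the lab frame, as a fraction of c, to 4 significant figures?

u ≈ 0.8247c

Compose boost 2: (0.271 + 0.713)/(1 + 0.271×0.713) = 0.9840/1.19322 = 0.8247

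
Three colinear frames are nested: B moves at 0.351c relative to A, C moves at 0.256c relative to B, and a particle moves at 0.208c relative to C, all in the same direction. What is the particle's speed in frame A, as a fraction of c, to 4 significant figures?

Compose boost 2: (0.256 + 0.351)/(1 + 0.256×0.351) = 0.6070/1.08986 = 0.556954
Compose boost 3: (0.208 + 0.556954)/(1 + 0.208×0.556954) = 0.764954/1.11585 = 0.6855

u ≈ 0.6855c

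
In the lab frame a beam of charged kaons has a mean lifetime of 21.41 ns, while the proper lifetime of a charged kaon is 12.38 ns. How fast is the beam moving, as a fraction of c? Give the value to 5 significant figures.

γ = Δt/τ₀ = 21.41/12.38 = 1.729402
β = √(1 − 1/γ²) = √(1 − 1/1.729402²) = 0.81587

β ≈ 0.81587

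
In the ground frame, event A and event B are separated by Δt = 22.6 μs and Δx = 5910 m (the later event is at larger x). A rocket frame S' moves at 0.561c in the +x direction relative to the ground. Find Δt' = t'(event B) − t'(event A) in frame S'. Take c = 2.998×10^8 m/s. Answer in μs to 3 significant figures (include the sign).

γ = 1/√(1 − 0.561²) = 1.2080
Δt' = γ(Δt − vΔx/c²) = 1.2080 × (22.6 μs − 0.561×5910 m / (2.998×10^8 m/s))
= 1.2080 × (11.541 μs) = 13.9 μs

Δt' ≈ 13.9 μs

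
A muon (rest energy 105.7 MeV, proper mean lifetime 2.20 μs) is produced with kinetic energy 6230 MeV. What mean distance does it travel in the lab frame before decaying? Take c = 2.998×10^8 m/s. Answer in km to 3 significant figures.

d ≈ 39.5 km

γ = 1 + K/(m₀c²) = 1 + 6230/105.7 = 59.940
β = √(1 − 1/γ²) = 0.99986
Dilated lifetime: γτ₀ = 59.940 × 2.20 μs = 131.87 μs
d = βc·γτ₀ = 0.99986 × (2.998×10^8 m/s) × 0.00013187 s = 39.5 km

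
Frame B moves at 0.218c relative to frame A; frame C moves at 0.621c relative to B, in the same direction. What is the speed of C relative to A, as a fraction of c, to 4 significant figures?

u ≈ 0.7390c

Compose boost 2: (0.621 + 0.218)/(1 + 0.621×0.218) = 0.8390/1.13538 = 0.7390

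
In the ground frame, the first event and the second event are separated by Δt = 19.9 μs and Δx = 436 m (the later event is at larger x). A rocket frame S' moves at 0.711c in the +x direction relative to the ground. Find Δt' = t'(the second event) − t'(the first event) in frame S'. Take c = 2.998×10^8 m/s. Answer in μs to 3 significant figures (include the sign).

γ = 1/√(1 − 0.711²) = 1.4221
Δt' = γ(Δt − vΔx/c²) = 1.4221 × (19.9 μs − 0.711×436 m / (2.998×10^8 m/s))
= 1.4221 × (18.866 μs) = 26.8 μs

Δt' ≈ 26.8 μs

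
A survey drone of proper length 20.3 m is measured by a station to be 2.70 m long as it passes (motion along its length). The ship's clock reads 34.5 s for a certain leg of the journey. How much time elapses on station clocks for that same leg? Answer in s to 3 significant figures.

Δt ≈ 259 s

Length contraction ⇒ γ = L₀/L = 20.3/2.70 = 7.5185
Time dilation: Δt = γτ₀ = 7.5185 × 34.5 s = 259 s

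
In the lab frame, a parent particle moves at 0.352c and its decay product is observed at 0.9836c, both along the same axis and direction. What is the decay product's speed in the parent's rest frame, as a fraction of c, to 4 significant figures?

Inverse velocity addition: u' = (u − v)/(1 − uv/c²)
= (0.9836 − 0.352)/(1 − 0.9836×0.352) = 0.6316/0.653773 = 0.9661

u' ≈ 0.9661c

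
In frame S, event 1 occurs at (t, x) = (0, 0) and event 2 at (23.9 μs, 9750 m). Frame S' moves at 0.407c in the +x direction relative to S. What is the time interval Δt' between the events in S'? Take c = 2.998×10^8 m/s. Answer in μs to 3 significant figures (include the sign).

Δt' ≈ 11.7 μs

γ = 1/√(1 − 0.407²) = 1.0948
Δt' = γ(Δt − vΔx/c²) = 1.0948 × (23.9 μs − 0.407×9750 m / (2.998×10^8 m/s))
= 1.0948 × (10.664 μs) = 11.7 μs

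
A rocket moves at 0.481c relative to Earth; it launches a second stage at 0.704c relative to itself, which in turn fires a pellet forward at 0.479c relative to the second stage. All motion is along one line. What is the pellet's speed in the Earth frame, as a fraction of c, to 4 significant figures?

Compose boost 2: (0.704 + 0.481)/(1 + 0.704×0.481) = 1.185/1.33862 = 0.885237
Compose boost 3: (0.479 + 0.885237)/(1 + 0.479×0.885237) = 1.36424/1.42403 = 0.9580

u ≈ 0.9580c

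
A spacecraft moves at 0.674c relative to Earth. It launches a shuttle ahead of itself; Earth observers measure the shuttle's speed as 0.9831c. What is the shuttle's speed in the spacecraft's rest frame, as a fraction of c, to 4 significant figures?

Inverse velocity addition: u' = (u − v)/(1 − uv/c²)
= (0.9831 − 0.674)/(1 − 0.9831×0.674) = 0.3091/0.337391 = 0.9161

u' ≈ 0.9161c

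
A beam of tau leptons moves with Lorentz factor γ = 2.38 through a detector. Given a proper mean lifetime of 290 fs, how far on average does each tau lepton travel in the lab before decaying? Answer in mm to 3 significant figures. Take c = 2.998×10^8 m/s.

β = √(1 − 1/γ²) = √(1 − 1/2.38²) = 0.90745
Dilated lifetime: Δt = γτ₀ = 2.38 × 290 fs = 690.20 fs
d = vΔt = 0.90745c × 690.20 fs = 2.7205×10^8 m/s × 6.9020×10^-13 s = 0.188 mm

d ≈ 0.188 mm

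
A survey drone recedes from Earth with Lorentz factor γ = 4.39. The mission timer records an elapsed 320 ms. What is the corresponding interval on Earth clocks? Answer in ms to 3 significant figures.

Δt ≈ 1400 ms

γ = 4.39 (given)
Time dilation: Δt = γτ₀ = 4.39 × 320 ms = 1400 ms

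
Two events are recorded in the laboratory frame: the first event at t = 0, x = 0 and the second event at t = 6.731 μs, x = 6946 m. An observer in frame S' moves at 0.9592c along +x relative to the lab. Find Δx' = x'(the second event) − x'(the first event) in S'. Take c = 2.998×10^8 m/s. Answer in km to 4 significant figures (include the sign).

γ = 1/√(1 − 0.9592²) = 3.53696
Δx' = γ(Δx − vΔt) = 3.53696 × (6946 m − 0.9592×(2.998×10^8 m/s)×6.731×10^-6 s)
= 3.53696 × (5010.38 m) = 17.72 km

Δx' ≈ 17.72 km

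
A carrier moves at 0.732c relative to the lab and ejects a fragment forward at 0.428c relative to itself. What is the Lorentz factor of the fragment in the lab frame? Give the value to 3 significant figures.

γ ≈ 2.13

u_lab = (0.428 + 0.732)/(1 + 0.428×0.732) = 1.160/1.31330 = 0.883274
γ = 1/√(1 − 0.883274²) = 2.13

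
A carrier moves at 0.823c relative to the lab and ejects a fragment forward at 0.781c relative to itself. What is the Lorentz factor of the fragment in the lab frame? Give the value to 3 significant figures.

u_lab = (0.781 + 0.823)/(1 + 0.781×0.823) = 1.604/1.64276 = 0.976404
γ = 1/√(1 − 0.976404²) = 4.63

γ ≈ 4.63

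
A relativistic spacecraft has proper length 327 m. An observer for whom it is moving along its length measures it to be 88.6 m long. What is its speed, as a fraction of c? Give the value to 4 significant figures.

γ = L₀/L = 327/88.6 = 3.69074
β = √(1 − 1/γ²) = 0.9626

β ≈ 0.9626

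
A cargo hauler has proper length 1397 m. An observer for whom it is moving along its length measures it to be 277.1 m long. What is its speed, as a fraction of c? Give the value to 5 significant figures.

γ = L₀/L = 1397/277.1 = 5.041501
β = √(1 − 1/γ²) = 0.98013

β ≈ 0.98013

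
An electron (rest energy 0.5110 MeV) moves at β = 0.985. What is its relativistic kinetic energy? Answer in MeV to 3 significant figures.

γ = 1/√(1 − 0.985²) = 5.7953
K = (γ − 1)m₀c² = (5.7953 − 1) × 0.5110 MeV = 4.7953 × 0.5110 MeV = 2.45 MeV

K ≈ 2.45 MeV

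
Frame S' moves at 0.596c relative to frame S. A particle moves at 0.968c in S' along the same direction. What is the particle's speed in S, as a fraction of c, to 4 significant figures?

Relativistic velocity addition: u = (u' + v)/(1 + u'v/c²)
= (0.968 + 0.596)/(1 + 0.968×0.596) = 1.564/1.57693 = 0.9918

u ≈ 0.9918c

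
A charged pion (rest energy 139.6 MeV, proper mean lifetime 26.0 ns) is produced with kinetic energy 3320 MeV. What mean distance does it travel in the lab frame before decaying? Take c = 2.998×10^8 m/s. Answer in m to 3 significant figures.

γ = 1 + K/(m₀c²) = 1 + 3320/139.6 = 24.782
β = √(1 − 1/γ²) = 0.99919
Dilated lifetime: γτ₀ = 24.782 × 26.0 ns = 644.34 ns
d = βc·γτ₀ = 0.99919 × (2.998×10^8 m/s) × 6.4434×10^-7 s = 193 m

d ≈ 193 m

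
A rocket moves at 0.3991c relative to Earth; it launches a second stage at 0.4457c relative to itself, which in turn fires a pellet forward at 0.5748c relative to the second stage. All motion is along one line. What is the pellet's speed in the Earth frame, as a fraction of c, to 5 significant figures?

Compose boost 2: (0.4457 + 0.3991)/(1 + 0.4457×0.3991) = 0.84480/1.177879 = 0.7172215
Compose boost 3: (0.5748 + 0.7172215)/(1 + 0.5748×0.7172215) = 1.292021/1.412259 = 0.91486

u ≈ 0.91486c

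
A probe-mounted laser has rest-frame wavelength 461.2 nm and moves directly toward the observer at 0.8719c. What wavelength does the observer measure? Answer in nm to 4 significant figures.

λ_obs ≈ 120.6 nm

Relativistic Doppler: λ_obs = λ_src √((1−β)/(1+β))
= 461.2 × √(0.128100/1.87190) = 461.2 × 0.261597 = 120.6 nm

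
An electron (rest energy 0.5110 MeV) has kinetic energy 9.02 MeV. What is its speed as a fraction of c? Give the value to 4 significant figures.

β ≈ 0.9986

γ = 1 + K/(m₀c²) = 1 + 9.02/0.5110 = 18.6517
β = √(1 − 1/γ²) = 0.9986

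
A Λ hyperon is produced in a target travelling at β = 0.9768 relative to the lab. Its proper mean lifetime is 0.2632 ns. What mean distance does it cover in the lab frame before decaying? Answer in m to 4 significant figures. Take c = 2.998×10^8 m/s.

d ≈ 0.3599 m

γ = 1/√(1 − 0.9768²) = 4.66955
Dilated lifetime: Δt = γτ₀ = 4.66955 × 0.2632 ns = 1.22902 ns
d = vΔt = 0.9768c × 1.22902 ns = 2.92845×10^8 m/s × 1.22902×10^-9 s = 0.3599 m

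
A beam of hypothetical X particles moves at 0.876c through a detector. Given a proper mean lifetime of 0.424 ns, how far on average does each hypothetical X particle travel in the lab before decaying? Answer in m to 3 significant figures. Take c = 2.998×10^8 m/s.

d ≈ 0.231 m

γ = 1/√(1 − 0.876²) = 2.0734
Dilated lifetime: Δt = γτ₀ = 2.0734 × 0.424 ns = 0.87910 ns
d = vΔt = 0.876c × 0.87910 ns = 2.6262×10^8 m/s × 8.7910×10^-10 s = 0.231 m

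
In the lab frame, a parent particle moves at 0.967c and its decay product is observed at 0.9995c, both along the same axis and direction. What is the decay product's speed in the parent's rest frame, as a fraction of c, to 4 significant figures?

u' ≈ 0.9706c

Inverse velocity addition: u' = (u − v)/(1 − uv/c²)
= (0.9995 − 0.967)/(1 − 0.9995×0.967) = 0.03250/0.0334835 = 0.9706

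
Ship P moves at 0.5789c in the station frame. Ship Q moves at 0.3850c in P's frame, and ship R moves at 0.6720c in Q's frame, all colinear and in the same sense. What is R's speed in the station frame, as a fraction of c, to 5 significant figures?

u ≈ 0.95459c

Compose boost 2: (0.3850 + 0.5789)/(1 + 0.3850×0.5789) = 0.96390/1.222876 = 0.7882235
Compose boost 3: (0.6720 + 0.7882235)/(1 + 0.6720×0.7882235) = 1.460224/1.529686 = 0.95459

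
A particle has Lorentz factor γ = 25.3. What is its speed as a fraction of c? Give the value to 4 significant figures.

β ≈ 0.9992

β = √(1 − 1/γ²) = √(1 − 1/25.3²) = √(0.998438) = 0.9992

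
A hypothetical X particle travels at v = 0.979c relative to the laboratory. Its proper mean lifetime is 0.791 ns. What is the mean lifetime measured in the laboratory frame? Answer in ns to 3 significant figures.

γ = 1/√(1 − 0.979²) = 4.9053
Time dilation: Δt = γτ₀ = 4.9053 × 0.791 ns = 3.88 ns

Δt ≈ 3.88 ns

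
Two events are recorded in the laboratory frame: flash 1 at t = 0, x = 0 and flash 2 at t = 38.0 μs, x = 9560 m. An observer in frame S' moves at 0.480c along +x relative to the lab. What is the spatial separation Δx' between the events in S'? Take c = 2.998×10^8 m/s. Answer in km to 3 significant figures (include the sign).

γ = 1/√(1 − 0.480²) = 1.1399
Δx' = γ(Δx − vΔt) = 1.1399 × (9560 m − 0.480×(2.998×10^8 m/s)×38.0×10^-6 s)
= 1.1399 × (4091.6 m) = 4.66 km

Δx' ≈ 4.66 km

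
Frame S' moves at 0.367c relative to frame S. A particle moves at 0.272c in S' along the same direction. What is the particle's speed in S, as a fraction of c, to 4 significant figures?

Relativistic velocity addition: u = (u' + v)/(1 + u'v/c²)
= (0.272 + 0.367)/(1 + 0.272×0.367) = 0.6390/1.09982 = 0.5810

u ≈ 0.5810c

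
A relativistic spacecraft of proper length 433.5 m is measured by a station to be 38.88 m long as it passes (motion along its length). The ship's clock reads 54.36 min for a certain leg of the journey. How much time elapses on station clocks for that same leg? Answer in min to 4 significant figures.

Length contraction ⇒ γ = L₀/L = 433.5/38.88 = 11.1497
Time dilation: Δt = γτ₀ = 11.1497 × 54.36 min = 606.1 min

Δt ≈ 606.1 min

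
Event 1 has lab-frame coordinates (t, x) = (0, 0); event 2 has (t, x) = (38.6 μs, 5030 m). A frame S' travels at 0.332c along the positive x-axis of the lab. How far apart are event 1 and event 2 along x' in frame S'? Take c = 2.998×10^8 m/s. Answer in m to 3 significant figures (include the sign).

γ = 1/√(1 − 0.332²) = 1.0601
Δx' = γ(Δx − vΔt) = 1.0601 × (5030 m − 0.332×(2.998×10^8 m/s)×38.6×10^-6 s)
= 1.0601 × (1188.0 m) = 1260 m

Δx' ≈ 1260 m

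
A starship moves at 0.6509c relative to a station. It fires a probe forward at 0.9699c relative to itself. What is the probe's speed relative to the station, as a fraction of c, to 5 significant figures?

Relativistic velocity addition: u = (u' + v)/(1 + u'v/c²)
= (0.9699 + 0.6509)/(1 + 0.9699×0.6509) = 1.6208/1.631308 = 0.99356

u ≈ 0.99356c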